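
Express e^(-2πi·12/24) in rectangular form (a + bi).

ω_24^12 = e^(-2πi·12/24)
= cos(-2π·12/24) + i·sin(-2π·12/24)
= cos(-24π/24) + i·sin(-24π/24)

ω_24^12 = cos(-24π/24) + i·sin(-24π/24) = -1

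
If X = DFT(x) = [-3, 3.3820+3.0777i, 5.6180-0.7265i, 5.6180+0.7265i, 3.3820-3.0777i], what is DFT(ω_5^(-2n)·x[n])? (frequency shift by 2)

Modulation property: DFT(ω_5^(-2n)·x[n]) = X[(k-2) mod 5], so circularly shift X by 2 positions.

X[k-2] = [5.6180+0.7265i, 3.3820-3.0777i, -3, 3.3820+3.0777i, 5.6180-0.7265i]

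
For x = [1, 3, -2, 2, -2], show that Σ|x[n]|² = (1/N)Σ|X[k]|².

Time domain:
Σ|x[n]|² = |1|² + |3|² + |-2|² + |2|² + |-2|² = 22.0000

Frequency domain:
(1/5)Σ|X[k]|² = (1/5)(|2|² + |1.3090-2.4041i|² + |0.1910-6.7432i|² + |0.1910+6.7432i|² + |1.3090+2.4041i|²) = (1/5)·110.0000 = 22.0000

Both sides agree, confirming Parseval's theorem.

Σ|x[n]|² = (1/N)Σ|X[k]|² = 22.0000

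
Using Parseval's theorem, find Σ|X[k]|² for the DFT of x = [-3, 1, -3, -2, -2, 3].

Parseval: Σ|x[n]|² = (1/N)Σ|X[k]|², so Σ|X[k]|² = N·Σ|x[n]|² = 6·36.0000

Σ|X[k]|² = N·Σ|x[n]|² = 6·36.0000 = 216.0000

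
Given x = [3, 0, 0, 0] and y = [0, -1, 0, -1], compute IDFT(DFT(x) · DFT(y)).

(x ⊛ y)[n] = Σ(m=0 to 3) x[m] · y[(n-m) mod 4]

Computing each output sample:
(x ⊛ y)[0] = 0
(x ⊛ y)[1] = -3
(x ⊛ y)[2] = 0
(x ⊛ y)[3] = -3

x ⊛ y = [0, -3, 0, -3]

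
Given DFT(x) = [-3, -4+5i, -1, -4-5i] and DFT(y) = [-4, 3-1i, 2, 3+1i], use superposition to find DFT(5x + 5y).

By linearity: DFT(5x + 5y) = 5·DFT(x) + 5·DFT(y)
= 5·[-3, -4+5i, -1, -4-5i] + 5·[-4, 3-1i, 2, 3+1i]

Computing element-wise:
Z[0] = 5·(-3) + 5·(-4) = -35
Z[1] = 5·(-4+5i) + 5·(3-1i) = -5+20i
Z[2] = 5·(-1) + 5·(2) = 5
Z[3] = 5·(-4-5i) + 5·(3+1i) = -5-20i

DFT(5x + 5y) = 5·X + 5·Y = [-35, -5+20i, 5, -5-20i]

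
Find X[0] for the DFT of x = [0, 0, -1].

X[0] = Σ(n=0 to 2) x[n] · ω_3^0 = Σ x[n]
= (0) + (0) + (-1)

X[0] = -1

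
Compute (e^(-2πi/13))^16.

Since ω_13^13 = 1, powers reduce modulo 13.
16 mod 13 = 3
So ω_13^16 = ω_13^3 = e^(-2πi·3/13)

ω_13^16 = ω_13^3 = 0.1205-0.9927i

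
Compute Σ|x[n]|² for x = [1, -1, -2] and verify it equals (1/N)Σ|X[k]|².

Time domain:
Σ|x[n]|² = |1|² + |-1|² + |-2|² = 6.0000

Frequency domain:
(1/3)Σ|X[k]|² = (1/3)(|-2|² + |2.5000-0.8660i|² + |2.5000+0.8660i|²) = (1/3)·18.0000 = 6.0000

Both sides agree, confirming Parseval's theorem.

Σ|x[n]|² = (1/N)Σ|X[k]|² = 6.0000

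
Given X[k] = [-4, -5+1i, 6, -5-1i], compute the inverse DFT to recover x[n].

x[n] = (1/4) Σ(k=0 to 3) X[k] · e^(2πikn/4)

Computing each x[n]:
x[0] = -2
x[1] = -3
x[2] = 3
x[3] = -2

x = [-2, -3, 3, -2]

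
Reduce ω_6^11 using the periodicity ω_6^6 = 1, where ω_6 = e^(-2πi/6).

Since ω_6^6 = 1, powers reduce modulo 6.
11 mod 6 = 5
So ω_6^11 = ω_6^5 = e^(-2πi·5/6)

ω_6^11 = ω_6^5 = 0.5000+0.8660i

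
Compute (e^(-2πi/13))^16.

Since ω_13^13 = 1, powers reduce modulo 13.
16 mod 13 = 3
So ω_13^16 = ω_13^3 = e^(-2πi·3/13)

ω_13^16 = ω_13^3 = 0.1205-0.9927i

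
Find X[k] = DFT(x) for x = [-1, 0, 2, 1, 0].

X[k] = Σ(n=0 to 4) x[n] · ω_5^(nk)
where ω_5 = e^(-2πi/5)

Computing each X[k]:
X[0] = 2
X[1] = -3.4271-0.5878i
X[2] = -0.0729+0.9511i
X[3] = -0.0729-0.9511i
X[4] = -3.4271+0.5878i

X = [2, -3.4271-0.5878i, -0.0729+0.9511i, -0.0729-0.9511i, -3.4271+0.5878i]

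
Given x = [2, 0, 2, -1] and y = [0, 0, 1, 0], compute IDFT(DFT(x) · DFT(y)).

(x ⊛ y)[n] = Σ(m=0 to 3) x[m] · y[(n-m) mod 4]

Computing each output sample:
(x ⊛ y)[0] = 2
(x ⊛ y)[1] = -1
(x ⊛ y)[2] = 2
(x ⊛ y)[3] = 0

x ⊛ y = [2, -1, 2, 0]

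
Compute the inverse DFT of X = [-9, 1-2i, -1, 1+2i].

x[n] = (1/4) Σ(k=0 to 3) X[k] · e^(2πikn/4)

Computing each x[n]:
x[0] = -2
x[1] = -1
x[2] = -3
x[3] = -3

x = [-2, -1, -3, -3]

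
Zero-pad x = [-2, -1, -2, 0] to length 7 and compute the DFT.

Original 4-point DFT: [-5, 1i, -3, -1i]
Zero-padded 7-point DFT provides frequency interpolation.

DFT_7([x, 0, ...]) = [-5, -2.1784+2.7317i, 0.0245+0.1072i, -2.3460-1.1298i, -2.3460+1.1298i, 0.0245-0.1072i, -2.1784-2.7317i]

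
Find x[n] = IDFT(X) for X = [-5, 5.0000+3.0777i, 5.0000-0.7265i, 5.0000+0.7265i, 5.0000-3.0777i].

x[n] = (1/5) Σ(k=0 to 4) X[k] · e^(2πikn/5)

Computing each x[n]:
x[0] = 3
x[1] = -3
x[2] = -3
x[3] = -1
x[4] = -1

x = [3, -3, -3, -1, -1]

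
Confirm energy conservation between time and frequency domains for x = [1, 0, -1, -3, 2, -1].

Time domain:
Σ|x[n]|² = |1|² + |0|² + |-1|² + |-3|² + |2|² + |-1|² = 16.0000

Frequency domain:
(1/6)Σ|X[k]|² = (1/6)(|-2|² + |3.0000+1.7321i|² + |-2.0000-3.4641i|² + |6|² + |-2.0000+3.4641i|² + |3.0000-1.7321i|²) = (1/6)·96.0000 = 16.0000

Both sides agree, confirming Parseval's theorem.

Σ|x[n]|² = (1/N)Σ|X[k]|² = 16.0000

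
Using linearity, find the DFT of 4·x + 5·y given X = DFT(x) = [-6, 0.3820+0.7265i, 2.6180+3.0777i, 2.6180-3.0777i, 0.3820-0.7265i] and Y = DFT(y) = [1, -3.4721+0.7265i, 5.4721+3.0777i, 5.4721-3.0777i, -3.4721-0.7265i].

By linearity: DFT(4x + 5y) = 4·DFT(x) + 5·DFT(y)
= 4·[-6, 0.3820+0.7265i, 2.6180+3.0777i, 2.6180-3.0777i, 0.3820-0.7265i] + 5·[1, -3.4721+0.7265i, 5.4721+3.0777i, 5.4721-3.0777i, -3.4721-0.7265i]

Computing element-wise:
Z[0] = 4·(-6) + 5·(1) = -19
Z[1] = 4·(0.3820+0.7265i) + 5·(-3.4721+0.7265i) = -15.8325+6.5385i
Z[2] = 4·(2.6180+3.0777i) + 5·(5.4721+3.0777i) = 37.8325+27.6993i
Z[3] = 4·(2.6180-3.0777i) + 5·(5.4721-3.0777i) = 37.8325-27.6993i
Z[4] = 4·(0.3820-0.7265i) + 5·(-3.4721-0.7265i) = -15.8325-6.5385i

DFT(4x + 5y) = 4·X + 5·Y = [-19, -15.8325+6.5385i, 37.8325+27.6993i, 37.8325-27.6993i, -15.8325-6.5385i]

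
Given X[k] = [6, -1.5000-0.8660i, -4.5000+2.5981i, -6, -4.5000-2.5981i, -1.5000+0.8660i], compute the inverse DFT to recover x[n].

x[n] = (1/6) Σ(k=0 to 5) X[k] · e^(2πikn/6)

Computing each x[n]:
x[0] = -2
x[1] = 2
x[2] = 2
x[3] = 1
x[4] = 0
x[5] = 3

x = [-2, 2, 2, 1, 0, 3]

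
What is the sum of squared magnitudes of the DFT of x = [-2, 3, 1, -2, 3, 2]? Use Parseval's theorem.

Parseval: Σ|x[n]|² = (1/N)Σ|X[k]|², so Σ|X[k]|² = N·Σ|x[n]|² = 6·31.0000

Σ|X[k]|² = N·Σ|x[n]|² = 6·31.0000 = 186.0000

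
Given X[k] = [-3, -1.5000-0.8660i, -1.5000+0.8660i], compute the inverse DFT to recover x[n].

x[n] = (1/3) Σ(k=0 to 2) X[k] · e^(2πikn/3)

Computing each x[n]:
x[0] = -2
x[1] = 0
x[2] = -1

x = [-2, 0, -1]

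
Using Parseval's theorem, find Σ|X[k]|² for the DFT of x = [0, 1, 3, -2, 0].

Parseval: Σ|x[n]|² = (1/N)Σ|X[k]|², so Σ|X[k]|² = N·Σ|x[n]|² = 5·14.0000

Σ|X[k]|² = N·Σ|x[n]|² = 5·14.0000 = 70.0000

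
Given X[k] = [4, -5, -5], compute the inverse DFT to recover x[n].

x[n] = (1/3) Σ(k=0 to 2) X[k] · e^(2πikn/3)

Computing each x[n]:
x[0] = -2
x[1] = 3
x[2] = 3

x = [-2, 3, 3]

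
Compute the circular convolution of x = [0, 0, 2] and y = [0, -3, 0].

(x ⊛ y)[n] = Σ(m=0 to 2) x[m] · y[(n-m) mod 3]

Computing each output sample:
(x ⊛ y)[0] = -6
(x ⊛ y)[1] = 0
(x ⊛ y)[2] = 0

x ⊛ y = [-6, 0, 0]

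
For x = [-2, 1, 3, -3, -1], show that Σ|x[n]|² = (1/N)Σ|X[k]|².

Time domain:
Σ|x[n]|² = |-2|² + |1|² + |3|² + |-3|² + |-1|² = 24.0000

Frequency domain:
(1/5)Σ|X[k]|² = (1/5)(|-2|² + |-2.0000-5.4288i|² + |-2.0000+4.5308i|² + |-2.0000-4.5308i|² + |-2.0000+5.4288i|²) = (1/5)·120.0000 = 24.0000

Both sides agree, confirming Parseval's theorem.

Σ|x[n]|² = (1/N)Σ|X[k]|² = 24.0000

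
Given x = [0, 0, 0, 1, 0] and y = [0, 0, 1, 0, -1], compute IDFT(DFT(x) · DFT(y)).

(x ⊛ y)[n] = Σ(m=0 to 4) x[m] · y[(n-m) mod 5]

Computing each output sample:
(x ⊛ y)[0] = 1
(x ⊛ y)[1] = 0
(x ⊛ y)[2] = -1
(x ⊛ y)[3] = 0
(x ⊛ y)[4] = 0

x ⊛ y = [1, 0, -1, 0, 0]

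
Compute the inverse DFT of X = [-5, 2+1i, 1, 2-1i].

x[n] = (1/4) Σ(k=0 to 3) X[k] · e^(2πikn/4)

Computing each x[n]:
x[0] = 0
x[1] = -2
x[2] = -2
x[3] = -1

x = [0, -2, -2, -1]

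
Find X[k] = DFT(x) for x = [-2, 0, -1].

X[k] = Σ(n=0 to 2) x[n] · ω_3^(nk)
where ω_3 = e^(-2πi/3)

Computing each X[k]:
X[0] = -3
X[1] = -1.5000-0.8660i
X[2] = -1.5000+0.8660i

X = [-3, -1.5000-0.8660i, -1.5000+0.8660i]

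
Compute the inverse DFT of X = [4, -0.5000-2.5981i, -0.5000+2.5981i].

x[n] = (1/3) Σ(k=0 to 2) X[k] · e^(2πikn/3)

Computing each x[n]:
x[0] = 1
x[1] = 3
x[2] = 0

x = [1, 3, 0]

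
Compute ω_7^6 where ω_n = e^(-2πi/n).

ω_7^6 = e^(-2πi·6/7)
= cos(-2π·6/7) + i·sin(-2π·6/7)
= cos(-12π/7) + i·sin(-12π/7)

ω_7^6 = cos(-12π/7) + i·sin(-12π/7) = 0.6235+0.7818i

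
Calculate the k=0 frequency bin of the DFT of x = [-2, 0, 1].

X[0] = Σ(n=0 to 2) x[n] · ω_3^0 = Σ x[n]
= (-2) + (0) + (1)

X[0] = -1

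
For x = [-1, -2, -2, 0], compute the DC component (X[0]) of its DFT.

X[0] = Σ(n=0 to 3) x[n] · ω_4^0 = Σ x[n]
= (-1) + (-2) + (-2) + (0)

X[0] = -5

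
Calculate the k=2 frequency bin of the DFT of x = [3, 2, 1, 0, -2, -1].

X[2] = Σ(n=0 to 5) x[n] · ω_6^(2n) where ω_6 = e^(-2πi/6)
= (3)·ω_6^0 + (2)·ω_6^2 + (1)·ω_6^4 + (0)·ω_6^6 + (-2)·ω_6^8 + (-1)·ω_6^10

X[2] = 3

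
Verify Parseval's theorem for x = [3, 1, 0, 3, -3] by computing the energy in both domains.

Time domain:
Σ|x[n]|² = |3|² + |1|² + |0|² + |3|² + |-3|² = 28.0000

Frequency domain:
(1/5)Σ|X[k]|² = (1/5)(|4|² + |-0.0451-2.0409i|² + |5.5451-5.2043i|² + |5.5451+5.2043i|² + |-0.0451+2.0409i|²) = (1/5)·140.0000 = 28.0000

Both sides agree, confirming Parseval's theorem.

Σ|x[n]|² = (1/N)Σ|X[k]|² = 28.0000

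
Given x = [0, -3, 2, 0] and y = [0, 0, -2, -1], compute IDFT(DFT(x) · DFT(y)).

(x ⊛ y)[n] = Σ(m=0 to 3) x[m] · y[(n-m) mod 4]

Computing each output sample:
(x ⊛ y)[0] = -1
(x ⊛ y)[1] = -2
(x ⊛ y)[2] = 0
(x ⊛ y)[3] = 6

x ⊛ y = [-1, -2, 0, 6]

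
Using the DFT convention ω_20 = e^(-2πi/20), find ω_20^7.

ω_20^7 = e^(-2πi·7/20)
= cos(-2π·7/20) + i·sin(-2π·7/20)
= cos(-14π/20) + i·sin(-14π/20)

ω_20^7 = cos(-14π/20) + i·sin(-14π/20) = -0.5878-0.8090i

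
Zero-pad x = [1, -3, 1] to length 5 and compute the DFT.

Original 3-point DFT: [-1, 2.0000+3.4641i, 2.0000-3.4641i]
Zero-padded 5-point DFT provides frequency interpolation.

DFT_5([x, 0, ...]) = [-1, -0.7361+2.2654i, 3.7361+2.7144i, 3.7361-2.7144i, -0.7361-2.2654i]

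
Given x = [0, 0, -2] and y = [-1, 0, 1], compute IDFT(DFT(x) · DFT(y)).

(x ⊛ y)[n] = Σ(m=0 to 2) x[m] · y[(n-m) mod 3]

Computing each output sample:
(x ⊛ y)[0] = 0
(x ⊛ y)[1] = -2
(x ⊛ y)[2] = 2

x ⊛ y = [0, -2, 2]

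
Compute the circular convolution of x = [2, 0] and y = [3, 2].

(x ⊛ y)[n] = Σ(m=0 to 1) x[m] · y[(n-m) mod 2]

Computing each output sample:
(x ⊛ y)[0] = 6
(x ⊛ y)[1] = 4

x ⊛ y = [6, 4]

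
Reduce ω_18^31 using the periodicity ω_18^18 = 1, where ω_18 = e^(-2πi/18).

Since ω_18^18 = 1, powers reduce modulo 18.
31 mod 18 = 13
So ω_18^31 = ω_18^13 = e^(-2πi·13/18)

ω_18^31 = ω_18^13 = -0.1736+0.9848i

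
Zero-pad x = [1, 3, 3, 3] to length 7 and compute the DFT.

Original 4-point DFT: [10, -2, -2, -2]
Zero-padded 7-point DFT provides frequency interpolation.

DFT_7([x, 0, ...]) = [10, -0.5000-6.5719i, -0.5000+0.7224i, -0.5000-1.8809i, -0.5000+1.8809i, -0.5000-0.7224i, -0.5000+6.5719i]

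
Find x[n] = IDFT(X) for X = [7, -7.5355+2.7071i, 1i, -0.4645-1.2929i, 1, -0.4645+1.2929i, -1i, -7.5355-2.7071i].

x[n] = (1/8) Σ(k=0 to 7) X[k] · e^(2πikn/8)

Computing each x[n]:
x[0] = -1
x[1] = -1
x[2] = 0
x[3] = 2
x[4] = 3
x[5] = 2
x[6] = 2
x[7] = 0

x = [-1, -1, 0, 2, 3, 2, 2, 0]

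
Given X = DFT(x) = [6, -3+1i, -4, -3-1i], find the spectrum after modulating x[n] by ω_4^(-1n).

Modulation property: DFT(ω_4^(-1n)·x[n]) = X[(k-1) mod 4], so circularly shift X by 1 positions.

X[k-1] = [-3-1i, 6, -3+1i, -4]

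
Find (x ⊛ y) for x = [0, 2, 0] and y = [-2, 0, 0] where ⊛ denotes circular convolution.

(x ⊛ y)[n] = Σ(m=0 to 2) x[m] · y[(n-m) mod 3]

Computing each output sample:
(x ⊛ y)[0] = 0
(x ⊛ y)[1] = -4
(x ⊛ y)[2] = 0

x ⊛ y = [0, -4, 0]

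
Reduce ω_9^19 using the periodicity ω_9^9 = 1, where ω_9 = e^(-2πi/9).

Since ω_9^9 = 1, powers reduce modulo 9.
19 mod 9 = 1
So ω_9^19 = ω_9^1 = e^(-2πi·1/9)

ω_9^19 = ω_9^1 = 0.7660-0.6428i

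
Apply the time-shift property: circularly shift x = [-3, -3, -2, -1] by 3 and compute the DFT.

Time shift by 3: X_shifted[k] = ω_4^(3k) · X[k]
Shifted x = [-3, -2, -1, -3]

DFT(x[n-3]) = [-9, -2-1i, 1, -2+1i]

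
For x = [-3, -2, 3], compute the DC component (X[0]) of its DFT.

X[0] = Σ(n=0 to 2) x[n] · ω_3^0 = Σ x[n]
= (-3) + (-2) + (3)

X[0] = -2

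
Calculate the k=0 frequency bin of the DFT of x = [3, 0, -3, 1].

X[0] = Σ(n=0 to 3) x[n] · ω_4^0 = Σ x[n]
= (3) + (0) + (-3) + (1)

X[0] = 1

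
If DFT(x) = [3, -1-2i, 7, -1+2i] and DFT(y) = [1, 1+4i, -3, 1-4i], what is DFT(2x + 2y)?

By linearity: DFT(2x + 2y) = 2·DFT(x) + 2·DFT(y)
= 2·[3, -1-2i, 7, -1+2i] + 2·[1, 1+4i, -3, 1-4i]

Computing element-wise:
Z[0] = 2·(3) + 2·(1) = 8
Z[1] = 2·(-1-2i) + 2·(1+4i) = 4i
Z[2] = 2·(7) + 2·(-3) = 8
Z[3] = 2·(-1+2i) + 2·(1-4i) = -4i

DFT(2x + 2y) = 2·X + 2·Y = [8, 4i, 8, -4i]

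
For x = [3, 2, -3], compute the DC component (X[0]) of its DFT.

X[0] = Σ(n=0 to 2) x[n] · ω_3^0 = Σ x[n]
= (3) + (2) + (-3)

X[0] = 2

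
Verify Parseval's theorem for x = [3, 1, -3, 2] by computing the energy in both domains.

Time domain:
Σ|x[n]|² = |3|² + |1|² + |-3|² + |2|² = 23.0000

Frequency domain:
(1/4)Σ|X[k]|² = (1/4)(|3|² + |6+1i|² + |-3|² + |6-1i|²) = (1/4)·92.0000 = 23.0000

Both sides agree, confirming Parseval's theorem.

Σ|x[n]|² = (1/N)Σ|X[k]|² = 23.0000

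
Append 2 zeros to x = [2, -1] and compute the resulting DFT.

Original 2-point DFT: [1, 3]
Zero-padded 4-point DFT provides frequency interpolation.

DFT_4([x, 0, ...]) = [1, 2+1i, 3, 2-1i]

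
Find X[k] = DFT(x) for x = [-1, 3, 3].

X[k] = Σ(n=0 to 2) x[n] · ω_3^(nk)
where ω_3 = e^(-2πi/3)

Computing each X[k]:
X[0] = 5
X[1] = -4
X[2] = -4

X = [5, -4, -4]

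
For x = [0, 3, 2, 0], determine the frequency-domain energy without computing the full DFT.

Parseval: Σ|x[n]|² = (1/N)Σ|X[k]|², so Σ|X[k]|² = N·Σ|x[n]|² = 4·13.0000

Σ|X[k]|² = N·Σ|x[n]|² = 4·13.0000 = 52.0000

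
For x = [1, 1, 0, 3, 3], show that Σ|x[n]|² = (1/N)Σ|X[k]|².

Time domain:
Σ|x[n]|² = |1|² + |1|² + |0|² + |3|² + |3|² = 20.0000

Frequency domain:
(1/5)Σ|X[k]|² = (1/5)(|8|² + |-0.1910+3.6655i|² + |-1.3090-1.6776i|² + |-1.3090+1.6776i|² + |-0.1910-3.6655i|²) = (1/5)·100.0000 = 20.0000

Both sides agree, confirming Parseval's theorem.

Σ|x[n]|² = (1/N)Σ|X[k]|² = 20.0000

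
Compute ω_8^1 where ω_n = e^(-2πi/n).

ω_8^1 = e^(-2πi·1/8)
= cos(-2π·1/8) + i·sin(-2π·1/8)
= cos(-2π/8) + i·sin(-2π/8)

ω_8^1 = cos(-2π/8) + i·sin(-2π/8) = 0.7071-0.7071i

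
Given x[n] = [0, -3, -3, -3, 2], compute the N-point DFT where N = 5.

X[k] = Σ(n=0 to 4) x[n] · ω_5^(nk)
where ω_5 = e^(-2πi/5)

Computing each X[k]:
X[0] = -7
X[1] = 4.5451+4.7553i
X[2] = -1.0451+2.9389i
X[3] = -1.0451-2.9389i
X[4] = 4.5451-4.7553i

X = [-7, 4.5451+4.7553i, -1.0451+2.9389i, -1.0451-2.9389i, 4.5451-4.7553i]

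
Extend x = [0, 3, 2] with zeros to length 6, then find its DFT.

Original 3-point DFT: [5, -2.5000-0.8660i, -2.5000+0.8660i]
Zero-padded 6-point DFT provides frequency interpolation.

DFT_6([x, 0, ...]) = [5, 0.5000-4.3301i, -2.5000-0.8660i, -1, -2.5000+0.8660i, 0.5000+4.3301i]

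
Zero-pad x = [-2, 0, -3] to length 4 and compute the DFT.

Original 3-point DFT: [-5, -0.5000-2.5981i, -0.5000+2.5981i]
Zero-padded 4-point DFT provides frequency interpolation.

DFT_4([x, 0, ...]) = [-5, 1, -5, 1]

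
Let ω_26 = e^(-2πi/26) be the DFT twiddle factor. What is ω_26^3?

ω_26^3 = e^(-2πi·3/26)
= cos(-2π·3/26) + i·sin(-2π·3/26)
= cos(-6π/26) + i·sin(-6π/26)

ω_26^3 = cos(-6π/26) + i·sin(-6π/26) = 0.7485-0.6631i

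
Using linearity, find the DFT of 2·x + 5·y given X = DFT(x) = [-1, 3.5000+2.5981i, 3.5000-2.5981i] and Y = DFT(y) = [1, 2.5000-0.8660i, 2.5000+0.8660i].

By linearity: DFT(2x + 5y) = 2·DFT(x) + 5·DFT(y)
= 2·[-1, 3.5000+2.5981i, 3.5000-2.5981i] + 5·[1, 2.5000-0.8660i, 2.5000+0.8660i]

Computing element-wise:
Z[0] = 2·(-1) + 5·(1) = 3
Z[1] = 2·(3.5000+2.5981i) + 5·(2.5000-0.8660i) = 19.5000+0.8662i
Z[2] = 2·(3.5000-2.5981i) + 5·(2.5000+0.8660i) = 19.5000-0.8662i

DFT(2x + 5y) = 2·X + 5·Y = [3, 19.5000+0.8662i, 19.5000-0.8662i]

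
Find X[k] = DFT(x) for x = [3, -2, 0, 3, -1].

X[k] = Σ(n=0 to 4) x[n] · ω_5^(nk)
where ω_5 = e^(-2πi/5)

Computing each X[k]:
X[0] = 3
X[1] = -0.3541+2.7144i
X[2] = 6.3541-2.2654i
X[3] = 6.3541+2.2654i
X[4] = -0.3541-2.7144i

X = [3, -0.3541+2.7144i, 6.3541-2.2654i, 6.3541+2.2654i, -0.3541-2.7144i]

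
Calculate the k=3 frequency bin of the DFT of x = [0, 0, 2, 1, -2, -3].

X[3] = Σ(n=0 to 5) x[n] · ω_6^(3n) where ω_6 = e^(-2πi/6)
= (0)·ω_6^0 + (0)·ω_6^3 + (2)·ω_6^6 + (1)·ω_6^9 + (-2)·ω_6^12 + (-3)·ω_6^15

X[3] = 2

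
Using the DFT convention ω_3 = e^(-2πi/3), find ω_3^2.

ω_3^2 = e^(-2πi·2/3)
= cos(-2π·2/3) + i·sin(-2π·2/3)
= cos(-4π/3) + i·sin(-4π/3)

ω_3^2 = cos(-4π/3) + i·sin(-4π/3) = -0.5000+0.8660i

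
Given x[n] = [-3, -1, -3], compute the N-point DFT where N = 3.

X[k] = Σ(n=0 to 2) x[n] · ω_3^(nk)
where ω_3 = e^(-2πi/3)

Computing each X[k]:
X[0] = -7
X[1] = -1.0000-1.7321i
X[2] = -1.0000+1.7321i

X = [-7, -1.0000-1.7321i, -1.0000+1.7321i]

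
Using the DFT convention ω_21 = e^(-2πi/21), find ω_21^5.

ω_21^5 = e^(-2πi·5/21)
= cos(-2π·5/21) + i·sin(-2π·5/21)
= cos(-10π/21) + i·sin(-10π/21)

ω_21^5 = cos(-10π/21) + i·sin(-10π/21) = 0.0747-0.9972i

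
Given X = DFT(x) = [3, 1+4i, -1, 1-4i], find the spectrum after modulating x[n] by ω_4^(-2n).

Modulation property: DFT(ω_4^(-2n)·x[n]) = X[(k-2) mod 4], so circularly shift X by 2 positions.

X[k-2] = [-1, 1-4i, 3, 1+4i]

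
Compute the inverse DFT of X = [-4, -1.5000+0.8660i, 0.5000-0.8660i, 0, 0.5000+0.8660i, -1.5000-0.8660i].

x[n] = (1/6) Σ(k=0 to 5) X[k] · e^(2πikn/6)

Computing each x[n]:
x[0] = -1
x[1] = -1
x[2] = -1
x[3] = 0
x[4] = 0
x[5] = -1

x = [-1, -1, -1, 0, 0, -1]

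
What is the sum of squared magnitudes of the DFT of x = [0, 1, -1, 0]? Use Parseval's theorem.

Parseval: Σ|x[n]|² = (1/N)Σ|X[k]|², so Σ|X[k]|² = N·Σ|x[n]|² = 4·2.0000

Σ|X[k]|² = N·Σ|x[n]|² = 4·2.0000 = 8.0000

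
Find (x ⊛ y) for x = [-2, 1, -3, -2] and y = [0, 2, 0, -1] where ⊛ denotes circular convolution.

(x ⊛ y)[n] = Σ(m=0 to 3) x[m] · y[(n-m) mod 4]

Computing each output sample:
(x ⊛ y)[0] = -5
(x ⊛ y)[1] = -1
(x ⊛ y)[2] = 4
(x ⊛ y)[3] = -4

x ⊛ y = [-5, -1, 4, -4]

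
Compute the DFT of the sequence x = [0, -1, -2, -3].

X[k] = Σ(n=0 to 3) x[n] · ω_4^(nk)
where ω_4 = e^(-2πi/4)

Computing each X[k]:
X[0] = -6
X[1] = 2-2i
X[2] = 2
X[3] = 2+2i

X = [-6, 2-2i, 2, 2+2i]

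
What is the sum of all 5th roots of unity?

Sum of all nth roots of unity equals 0 for n > 1 (geometric series with r ≠ 1).

0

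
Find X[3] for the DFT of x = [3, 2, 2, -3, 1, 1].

X[3] = Σ(n=0 to 5) x[n] · ω_6^(3n) where ω_6 = e^(-2πi/6)
= (3)·ω_6^0 + (2)·ω_6^3 + (2)·ω_6^6 + (-3)·ω_6^9 + (1)·ω_6^12 + (1)·ω_6^15

X[3] = 6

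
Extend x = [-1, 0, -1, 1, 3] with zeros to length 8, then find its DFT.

Original 5-point DFT: [2, -0.0729+4.0287i, -3.4271-0.1388i, -3.4271+0.1388i, -0.0729-4.0287i]
Zero-padded 8-point DFT provides frequency interpolation.

DFT_8([x, 0, ...]) = [2, -4.7071+0.2929i, 3+1i, -3.2929-1.7071i, 0, -3.2929+1.7071i, 3-1i, -4.7071-0.2929i]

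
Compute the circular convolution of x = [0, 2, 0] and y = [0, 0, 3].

(x ⊛ y)[n] = Σ(m=0 to 2) x[m] · y[(n-m) mod 3]

Computing each output sample:
(x ⊛ y)[0] = 6
(x ⊛ y)[1] = 0
(x ⊛ y)[2] = 0

x ⊛ y = [6, 0, 0]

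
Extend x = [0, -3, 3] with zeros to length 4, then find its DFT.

Original 3-point DFT: [0, 5.1962i, -5.1962i]
Zero-padded 4-point DFT provides frequency interpolation.

DFT_4([x, 0, ...]) = [0, -3+3i, 6, -3-3i]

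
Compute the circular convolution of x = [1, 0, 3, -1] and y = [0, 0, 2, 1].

(x ⊛ y)[n] = Σ(m=0 to 3) x[m] · y[(n-m) mod 4]

Computing each output sample:
(x ⊛ y)[0] = 6
(x ⊛ y)[1] = 1
(x ⊛ y)[2] = 1
(x ⊛ y)[3] = 1

x ⊛ y = [6, 1, 1, 1]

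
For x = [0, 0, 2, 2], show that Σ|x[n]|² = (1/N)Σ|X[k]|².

Time domain:
Σ|x[n]|² = |0|² + |0|² + |2|² + |2|² = 8.0000

Frequency domain:
(1/4)Σ|X[k]|² = (1/4)(|4|² + |-2+2i|² + |0|² + |-2-2i|²) = (1/4)·32.0000 = 8.0000

Both sides agree, confirming Parseval's theorem.

Σ|x[n]|² = (1/N)Σ|X[k]|² = 8.0000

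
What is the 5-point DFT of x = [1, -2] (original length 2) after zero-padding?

Original 2-point DFT: [-1, 3]
Zero-padded 5-point DFT provides frequency interpolation.

DFT_5([x, 0, ...]) = [-1, 0.3820+1.9021i, 2.6180+1.1756i, 2.6180-1.1756i, 0.3820-1.9021i]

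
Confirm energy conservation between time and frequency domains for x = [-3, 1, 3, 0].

Time domain:
Σ|x[n]|² = |-3|² + |1|² + |3|² + |0|² = 19.0000

Frequency domain:
(1/4)Σ|X[k]|² = (1/4)(|1|² + |-6-1i|² + |-1|² + |-6+1i|²) = (1/4)·76.0000 = 19.0000

Both sides agree, confirming Parseval's theorem.

Σ|x[n]|² = (1/N)Σ|X[k]|² = 19.0000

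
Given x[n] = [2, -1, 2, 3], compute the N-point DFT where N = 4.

X[k] = Σ(n=0 to 3) x[n] · ω_4^(nk)
where ω_4 = e^(-2πi/4)

Computing each X[k]:
X[0] = 6
X[1] = 4i
X[2] = 2
X[3] = -4i

X = [6, 4i, 2, -4i]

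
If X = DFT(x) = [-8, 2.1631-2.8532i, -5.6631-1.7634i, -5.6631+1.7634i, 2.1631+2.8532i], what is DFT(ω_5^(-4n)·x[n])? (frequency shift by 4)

Modulation property: DFT(ω_5^(-4n)·x[n]) = X[(k-4) mod 5], so circularly shift X by 4 positions.

X[k-4] = [2.1631-2.8532i, -5.6631-1.7634i, -5.6631+1.7634i, 2.1631+2.8532i, -8]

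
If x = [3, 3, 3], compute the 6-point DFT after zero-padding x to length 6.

Original 3-point DFT: [9, 0, 0]
Zero-padded 6-point DFT provides frequency interpolation.

DFT_6([x, 0, ...]) = [9, 3.0000-5.1962i, 0, 3, 0, 3.0000+5.1962i]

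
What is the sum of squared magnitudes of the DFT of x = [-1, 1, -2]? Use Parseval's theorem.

Parseval: Σ|x[n]|² = (1/N)Σ|X[k]|², so Σ|X[k]|² = N·Σ|x[n]|² = 3·6.0000

Σ|X[k]|² = N·Σ|x[n]|² = 3·6.0000 = 18.0000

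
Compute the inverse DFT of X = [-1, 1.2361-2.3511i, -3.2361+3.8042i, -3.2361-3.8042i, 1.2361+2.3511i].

x[n] = (1/5) Σ(k=0 to 4) X[k] · e^(2πikn/5)

Computing each x[n]:
x[0] = -1
x[1] = 1
x[2] = 1
x[3] = -3
x[4] = 1

x = [-1, 1, 1, -3, 1]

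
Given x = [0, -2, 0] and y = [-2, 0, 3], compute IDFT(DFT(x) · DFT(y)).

(x ⊛ y)[n] = Σ(m=0 to 2) x[m] · y[(n-m) mod 3]

Computing each output sample:
(x ⊛ y)[0] = -6
(x ⊛ y)[1] = 4
(x ⊛ y)[2] = 0

x ⊛ y = [-6, 4, 0]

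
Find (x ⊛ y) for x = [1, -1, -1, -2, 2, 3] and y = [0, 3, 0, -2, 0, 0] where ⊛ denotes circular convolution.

(x ⊛ y)[n] = Σ(m=0 to 5) x[m] · y[(n-m) mod 6]

Computing each output sample:
(x ⊛ y)[0] = 13
(x ⊛ y)[1] = -1
(x ⊛ y)[2] = -9
(x ⊛ y)[3] = -5
(x ⊛ y)[4] = -4
(x ⊛ y)[5] = 8

x ⊛ y = [13, -1, -9, -5, -4, 8]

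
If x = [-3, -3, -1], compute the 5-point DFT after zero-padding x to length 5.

Original 3-point DFT: [-7, -1.0000+1.7321i, -1.0000-1.7321i]
Zero-padded 5-point DFT provides frequency interpolation.

DFT_5([x, 0, ...]) = [-7, -3.1180+3.4410i, -0.8820+0.8123i, -0.8820-0.8123i, -3.1180-3.4410i]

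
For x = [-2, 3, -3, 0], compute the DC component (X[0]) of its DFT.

X[0] = Σ(n=0 to 3) x[n] · ω_4^0 = Σ x[n]
= (-2) + (3) + (-3) + (0)

X[0] = -2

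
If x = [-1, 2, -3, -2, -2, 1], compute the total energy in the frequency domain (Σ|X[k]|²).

Parseval: Σ|x[n]|² = (1/N)Σ|X[k]|², so Σ|X[k]|² = N·Σ|x[n]|² = 6·23.0000

Σ|X[k]|² = N·Σ|x[n]|² = 6·23.0000 = 138.0000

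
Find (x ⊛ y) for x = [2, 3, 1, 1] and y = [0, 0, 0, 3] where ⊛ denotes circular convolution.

(x ⊛ y)[n] = Σ(m=0 to 3) x[m] · y[(n-m) mod 4]

Computing each output sample:
(x ⊛ y)[0] = 9
(x ⊛ y)[1] = 3
(x ⊛ y)[2] = 3
(x ⊛ y)[3] = 6

x ⊛ y = [9, 3, 3, 6]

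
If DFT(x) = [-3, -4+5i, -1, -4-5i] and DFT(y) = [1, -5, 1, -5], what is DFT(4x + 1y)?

By linearity: DFT(4x + 1y) = 4·DFT(x) + 1·DFT(y)
= 4·[-3, -4+5i, -1, -4-5i] + 1·[1, -5, 1, -5]

Computing element-wise:
Z[0] = 4·(-3) + 1·(1) = -11
Z[1] = 4·(-4+5i) + 1·(-5) = -21+20i
Z[2] = 4·(-1) + 1·(1) = -3
Z[3] = 4·(-4-5i) + 1·(-5) = -21-20i

DFT(4x + 1y) = 4·X + 1·Y = [-11, -21+20i, -3, -21-20i]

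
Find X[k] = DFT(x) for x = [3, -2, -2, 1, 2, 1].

X[k] = Σ(n=0 to 5) x[n] · ω_6^(nk)
where ω_6 = e^(-2πi/6)

Computing each X[k]:
X[0] = 3
X[1] = 1.5000+6.0622i
X[2] = 4.5000-0.8660i
X[3] = 3
X[4] = 4.5000+0.8660i
X[5] = 1.5000-6.0622i

X = [3, 1.5000+6.0622i, 4.5000-0.8660i, 3, 4.5000+0.8660i, 1.5000-6.0622i]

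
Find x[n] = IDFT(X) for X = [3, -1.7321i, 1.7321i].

x[n] = (1/3) Σ(k=0 to 2) X[k] · e^(2πikn/3)

Computing each x[n]:
x[0] = 1
x[1] = 2
x[2] = 0

x = [1, 2, 0]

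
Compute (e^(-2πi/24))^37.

Since ω_24^24 = 1, powers reduce modulo 24.
37 mod 24 = 13
So ω_24^37 = ω_24^13 = e^(-2πi·13/24)

ω_24^37 = ω_24^13 = -0.9659+0.2588i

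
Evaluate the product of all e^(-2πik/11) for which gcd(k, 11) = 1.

The primitive 11th roots of unity are ω_11^k for k coprime to 11: k ∈ {1, 2, 3, 4, 5, 6, 7, 8, 9, 10}
Their product equals the constant term of the cyclotomic polynomial Φ_11(x) up to sign.
For n ≥ 3, the product of all primitive nth roots of unity is 1. (For n=1 it is 1; for n=2 it is -1.)

1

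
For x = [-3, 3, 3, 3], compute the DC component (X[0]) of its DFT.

X[0] = Σ(n=0 to 3) x[n] · ω_4^0 = Σ x[n]
= (-3) + (3) + (3) + (3)

X[0] = 6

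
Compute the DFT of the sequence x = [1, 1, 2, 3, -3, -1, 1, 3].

X[k] = Σ(n=0 to 7) x[n] · ω_8^(nk)
where ω_8 = e^(-2πi/8)

Computing each X[k]:
X[0] = 7
X[1] = 5.4142-2.4142i
X[2] = -5+6i
X[3] = 2.5858-0.4142i
X[4] = -5
X[5] = 2.5858+0.4142i
X[6] = -5-6i
X[7] = 5.4142+2.4142i

X = [7, 5.4142-2.4142i, -5+6i, 2.5858-0.4142i, -5, 2.5858+0.4142i, -5-6i, 5.4142+2.4142i]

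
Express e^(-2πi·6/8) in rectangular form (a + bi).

ω_8^6 = e^(-2πi·6/8)
= cos(-2π·6/8) + i·sin(-2π·6/8)
= cos(-12π/8) + i·sin(-12π/8)

ω_8^6 = cos(-12π/8) + i·sin(-12π/8) = 1i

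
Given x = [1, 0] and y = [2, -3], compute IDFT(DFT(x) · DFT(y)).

(x ⊛ y)[n] = Σ(m=0 to 1) x[m] · y[(n-m) mod 2]

Computing each output sample:
(x ⊛ y)[0] = 2
(x ⊛ y)[1] = -3

x ⊛ y = [2, -3]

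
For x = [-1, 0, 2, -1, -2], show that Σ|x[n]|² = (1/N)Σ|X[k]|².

Time domain:
Σ|x[n]|² = |-1|² + |0|² + |2|² + |-1|² + |-2|² = 10.0000

Frequency domain:
(1/5)Σ|X[k]|² = (1/5)(|-2|² + |-2.4271-3.6655i|² + |0.9271+1.6776i|² + |0.9271-1.6776i|² + |-2.4271+3.6655i|²) = (1/5)·50.0000 = 10.0000

Both sides agree, confirming Parseval's theorem.

Σ|x[n]|² = (1/N)Σ|X[k]|² = 10.0000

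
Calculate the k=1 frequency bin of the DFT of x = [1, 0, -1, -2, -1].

X[1] = Σ(n=0 to 4) x[n] · ω_5^(1n) where ω_5 = e^(-2πi/5)
= (1)·ω_5^0 + (0)·ω_5^1 + (-1)·ω_5^2 + (-2)·ω_5^3 + (-1)·ω_5^4

X[1] = 3.1180-1.5388i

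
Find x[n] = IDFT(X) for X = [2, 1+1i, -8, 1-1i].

x[n] = (1/4) Σ(k=0 to 3) X[k] · e^(2πikn/4)

Computing each x[n]:
x[0] = -1
x[1] = 2
x[2] = -2
x[3] = 3

x = [-1, 2, -2, 3]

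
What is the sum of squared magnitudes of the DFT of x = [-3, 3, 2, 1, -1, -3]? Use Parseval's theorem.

Parseval: Σ|x[n]|² = (1/N)Σ|X[k]|², so Σ|X[k]|² = N·Σ|x[n]|² = 6·33.0000

Σ|X[k]|² = N·Σ|x[n]|² = 6·33.0000 = 198.0000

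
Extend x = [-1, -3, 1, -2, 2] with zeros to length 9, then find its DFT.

Original 5-point DFT: [-3, -0.5000+2.9919i, -0.5000+5.7921i, -0.5000-5.7921i, -0.5000-2.9919i]
Zero-padded 9-point DFT provides frequency interpolation.

DFT_9([x, 0, ...]) = [-3, -4.0039+1.9916i, 0.0715+2.1659i, -3.0000+1.7321i, 3.9324+5.3705i, 3.9324-5.3705i, -3.0000-1.7321i, 0.0715-2.1659i, -4.0039-1.9916i]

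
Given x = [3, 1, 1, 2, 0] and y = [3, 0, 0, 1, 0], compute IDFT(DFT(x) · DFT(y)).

(x ⊛ y)[n] = Σ(m=0 to 4) x[m] · y[(n-m) mod 5]

Computing each output sample:
(x ⊛ y)[0] = 10
(x ⊛ y)[1] = 5
(x ⊛ y)[2] = 3
(x ⊛ y)[3] = 9
(x ⊛ y)[4] = 1

x ⊛ y = [10, 5, 3, 9, 1]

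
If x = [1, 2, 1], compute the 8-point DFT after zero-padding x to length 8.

Original 3-point DFT: [4, -0.5000-0.8660i, -0.5000+0.8660i]
Zero-padded 8-point DFT provides frequency interpolation.

DFT_8([x, 0, ...]) = [4, 2.4142-2.4142i, -2i, -0.4142-0.4142i, 0, -0.4142+0.4142i, 2i, 2.4142+2.4142i]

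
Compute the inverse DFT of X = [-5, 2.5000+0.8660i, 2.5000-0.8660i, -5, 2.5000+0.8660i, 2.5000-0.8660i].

x[n] = (1/6) Σ(k=0 to 5) X[k] · e^(2πikn/6)

Computing each x[n]:
x[0] = 0
x[1] = 0
x[2] = -3
x[3] = 0
x[4] = -2
x[5] = 0

x = [0, 0, -3, 0, -2, 0]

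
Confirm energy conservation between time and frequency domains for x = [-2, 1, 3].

Time domain:
Σ|x[n]|² = |-2|² + |1|² + |3|² = 14.0000

Frequency domain:
(1/3)Σ|X[k]|² = (1/3)(|2|² + |-4.0000+1.7321i|² + |-4.0000-1.7321i|²) = (1/3)·42.0000 = 14.0000

Both sides agree, confirming Parseval's theorem.

Σ|x[n]|² = (1/N)Σ|X[k]|² = 14.0000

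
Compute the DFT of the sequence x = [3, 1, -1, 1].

X[k] = Σ(n=0 to 3) x[n] · ω_4^(nk)
where ω_4 = e^(-2πi/4)

Computing each X[k]:
X[0] = 4
X[1] = 4
X[2] = 0
X[3] = 4

X = [4, 4, 0, 4]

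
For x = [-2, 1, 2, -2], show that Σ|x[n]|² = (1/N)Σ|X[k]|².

Time domain:
Σ|x[n]|² = |-2|² + |1|² + |2|² + |-2|² = 13.0000

Frequency domain:
(1/4)Σ|X[k]|² = (1/4)(|-1|² + |-4-3i|² + |1|² + |-4+3i|²) = (1/4)·52.0000 = 13.0000

Both sides agree, confirming Parseval's theorem.

Σ|x[n]|² = (1/N)Σ|X[k]|² = 13.0000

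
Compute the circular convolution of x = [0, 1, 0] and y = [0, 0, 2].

(x ⊛ y)[n] = Σ(m=0 to 2) x[m] · y[(n-m) mod 3]

Computing each output sample:
(x ⊛ y)[0] = 2
(x ⊛ y)[1] = 0
(x ⊛ y)[2] = 0

x ⊛ y = [2, 0, 0]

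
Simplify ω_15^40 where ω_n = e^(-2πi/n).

Since ω_15^15 = 1, powers reduce modulo 15.
40 mod 15 = 10
So ω_15^40 = ω_15^10 = e^(-2πi·10/15)

ω_15^40 = ω_15^10 = -0.5000+0.8660i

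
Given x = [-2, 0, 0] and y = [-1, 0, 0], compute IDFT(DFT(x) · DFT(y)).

(x ⊛ y)[n] = Σ(m=0 to 2) x[m] · y[(n-m) mod 3]

Computing each output sample:
(x ⊛ y)[0] = 2
(x ⊛ y)[1] = 0
(x ⊛ y)[2] = 0

x ⊛ y = [2, 0, 0]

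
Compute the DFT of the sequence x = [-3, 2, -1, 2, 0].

X[k] = Σ(n=0 to 4) x[n] · ω_5^(nk)
where ω_5 = e^(-2πi/5)

Computing each X[k]:
X[0] = 0
X[1] = -3.1910-0.1388i
X[2] = -4.3090-4.0287i
X[3] = -4.3090+4.0287i
X[4] = -3.1910+0.1388i

X = [0, -3.1910-0.1388i, -4.3090-4.0287i, -4.3090+4.0287i, -3.1910+0.1388i]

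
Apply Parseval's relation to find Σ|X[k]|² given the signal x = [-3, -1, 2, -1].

Parseval: Σ|x[n]|² = (1/N)Σ|X[k]|², so Σ|X[k]|² = N·Σ|x[n]|² = 4·15.0000

Σ|X[k]|² = N·Σ|x[n]|² = 4·15.0000 = 60.0000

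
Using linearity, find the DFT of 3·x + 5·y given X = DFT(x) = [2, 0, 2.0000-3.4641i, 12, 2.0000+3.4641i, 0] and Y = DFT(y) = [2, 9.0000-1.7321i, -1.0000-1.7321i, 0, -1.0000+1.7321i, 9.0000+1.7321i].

By linearity: DFT(3x + 5y) = 3·DFT(x) + 5·DFT(y)
= 3·[2, 0, 2.0000-3.4641i, 12, 2.0000+3.4641i, 0] + 5·[2, 9.0000-1.7321i, -1.0000-1.7321i, 0, -1.0000+1.7321i, 9.0000+1.7321i]

Computing element-wise:
Z[0] = 3·(2) + 5·(2) = 16
Z[1] = 3·(0) + 5·(9.0000-1.7321i) = 45.0000-8.6605i
Z[2] = 3·(2.0000-3.4641i) + 5·(-1.0000-1.7321i) = 1.0000-19.0528i
Z[3] = 3·(12) + 5·(0) = 36
Z[4] = 3·(2.0000+3.4641i) + 5·(-1.0000+1.7321i) = 1.0000+19.0528i
Z[5] = 3·(0) + 5·(9.0000+1.7321i) = 45.0000+8.6605i

DFT(3x + 5y) = 3·X + 5·Y = [16, 45.0000-8.6605i, 1.0000-19.0528i, 36, 1.0000+19.0528i, 45.0000+8.6605i]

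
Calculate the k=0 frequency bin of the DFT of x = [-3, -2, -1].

X[0] = Σ(n=0 to 2) x[n] · ω_3^0 = Σ x[n]
= (-3) + (-2) + (-1)

X[0] = -6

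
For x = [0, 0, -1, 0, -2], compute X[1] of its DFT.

X[1] = Σ(n=0 to 4) x[n] · ω_5^(1n) where ω_5 = e^(-2πi/5)
= (0)·ω_5^0 + (0)·ω_5^1 + (-1)·ω_5^2 + (0)·ω_5^3 + (-2)·ω_5^4

X[1] = 0.1910-1.3143i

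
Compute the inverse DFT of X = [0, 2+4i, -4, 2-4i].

x[n] = (1/4) Σ(k=0 to 3) X[k] · e^(2πikn/4)

Computing each x[n]:
x[0] = 0
x[1] = -1
x[2] = -2
x[3] = 3

x = [0, -1, -2, 3]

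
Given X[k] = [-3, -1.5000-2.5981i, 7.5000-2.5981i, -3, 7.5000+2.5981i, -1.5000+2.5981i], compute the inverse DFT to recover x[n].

x[n] = (1/6) Σ(k=0 to 5) X[k] · e^(2πikn/6)

Computing each x[n]:
x[0] = 1
x[1] = 0
x[2] = -2
x[3] = 3
x[4] = -2
x[5] = -3

x = [1, 0, -2, 3, -2, -3]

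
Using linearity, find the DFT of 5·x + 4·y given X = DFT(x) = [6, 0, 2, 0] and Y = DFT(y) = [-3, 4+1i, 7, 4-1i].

By linearity: DFT(5x + 4y) = 5·DFT(x) + 4·DFT(y)
= 5·[6, 0, 2, 0] + 4·[-3, 4+1i, 7, 4-1i]

Computing element-wise:
Z[0] = 5·(6) + 4·(-3) = 18
Z[1] = 5·(0) + 4·(4+1i) = 16+4i
Z[2] = 5·(2) + 4·(7) = 38
Z[3] = 5·(0) + 4·(4-1i) = 16-4i

DFT(5x + 4y) = 5·X + 4·Y = [18, 16+4i, 38, 16-4i]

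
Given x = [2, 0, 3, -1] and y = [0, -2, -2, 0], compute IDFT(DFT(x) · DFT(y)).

(x ⊛ y)[n] = Σ(m=0 to 3) x[m] · y[(n-m) mod 4]

Computing each output sample:
(x ⊛ y)[0] = -4
(x ⊛ y)[1] = -2
(x ⊛ y)[2] = -4
(x ⊛ y)[3] = -6

x ⊛ y = [-4, -2, -4, -6]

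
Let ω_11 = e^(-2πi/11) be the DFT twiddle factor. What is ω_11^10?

ω_11^10 = e^(-2πi·10/11)
= cos(-2π·10/11) + i·sin(-2π·10/11)
= cos(-20π/11) + i·sin(-20π/11)

ω_11^10 = cos(-20π/11) + i·sin(-20π/11) = 0.8413+0.5406i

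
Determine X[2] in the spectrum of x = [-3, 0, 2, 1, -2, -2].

X[2] = Σ(n=0 to 5) x[n] · ω_6^(2n) where ω_6 = e^(-2πi/6)
= (-3)·ω_6^0 + (0)·ω_6^2 + (2)·ω_6^4 + (1)·ω_6^6 + (-2)·ω_6^8 + (-2)·ω_6^10

X[2] = -1.0000+1.7321i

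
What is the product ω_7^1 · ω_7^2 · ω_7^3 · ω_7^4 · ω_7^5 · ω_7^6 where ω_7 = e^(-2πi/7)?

The primitive 7th roots of unity are ω_7^k for k coprime to 7: k ∈ {1, 2, 3, 4, 5, 6}
Their product equals the constant term of the cyclotomic polynomial Φ_7(x) up to sign.
For n ≥ 3, the product of all primitive nth roots of unity is 1. (For n=1 it is 1; for n=2 it is -1.)

1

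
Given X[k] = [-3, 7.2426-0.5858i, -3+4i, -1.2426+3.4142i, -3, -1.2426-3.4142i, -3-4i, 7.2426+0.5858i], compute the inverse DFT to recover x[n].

x[n] = (1/8) Σ(k=0 to 7) X[k] · e^(2πikn/8)

Computing each x[n]:
x[0] = 0
x[1] = 0
x[2] = 1
x[3] = -1
x[4] = -3
x[5] = -2
x[6] = -1
x[7] = 3

x = [0, 0, 1, -1, -3, -2, -1, 3]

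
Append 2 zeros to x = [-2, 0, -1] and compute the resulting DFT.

Original 3-point DFT: [-3, -1.5000-0.8660i, -1.5000+0.8660i]
Zero-padded 5-point DFT provides frequency interpolation.

DFT_5([x, 0, ...]) = [-3, -1.1910+0.5878i, -2.3090-0.9511i, -2.3090+0.9511i, -1.1910-0.5878i]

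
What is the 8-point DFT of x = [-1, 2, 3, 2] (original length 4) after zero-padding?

Original 4-point DFT: [6, -4, -2, -4]
Zero-padded 8-point DFT provides frequency interpolation.

DFT_8([x, 0, ...]) = [6, -1.0000-5.8284i, -4, -1.0000+0.1716i, -2, -1.0000-0.1716i, -4, -1.0000+5.8284i]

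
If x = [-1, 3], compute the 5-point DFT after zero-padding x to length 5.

Original 2-point DFT: [2, -4]
Zero-padded 5-point DFT provides frequency interpolation.

DFT_5([x, 0, ...]) = [2, -0.0729-2.8532i, -3.4271-1.7634i, -3.4271+1.7634i, -0.0729+2.8532i]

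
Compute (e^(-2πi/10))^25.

Since ω_10^10 = 1, powers reduce modulo 10.
25 mod 10 = 5
So ω_10^25 = ω_10^5 = e^(-2πi·5/10)

ω_10^25 = ω_10^5 = -1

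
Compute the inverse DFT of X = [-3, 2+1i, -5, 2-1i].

x[n] = (1/4) Σ(k=0 to 3) X[k] · e^(2πikn/4)

Computing each x[n]:
x[0] = -1
x[1] = 0
x[2] = -3
x[3] = 1

x = [-1, 0, -3, 1]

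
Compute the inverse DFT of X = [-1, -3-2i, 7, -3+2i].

x[n] = (1/4) Σ(k=0 to 3) X[k] · e^(2πikn/4)

Computing each x[n]:
x[0] = 0
x[1] = -1
x[2] = 3
x[3] = -3

x = [0, -1, 3, -3]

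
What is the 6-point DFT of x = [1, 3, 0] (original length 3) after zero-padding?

Original 3-point DFT: [4, -0.5000-2.5981i, -0.5000+2.5981i]
Zero-padded 6-point DFT provides frequency interpolation.

DFT_6([x, 0, ...]) = [4, 2.5000-2.5981i, -0.5000-2.5981i, -2, -0.5000+2.5981i, 2.5000+2.5981i]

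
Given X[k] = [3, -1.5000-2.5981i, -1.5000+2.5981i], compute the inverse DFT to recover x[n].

x[n] = (1/3) Σ(k=0 to 2) X[k] · e^(2πikn/3)

Computing each x[n]:
x[0] = 0
x[1] = 3
x[2] = 0

x = [0, 3, 0]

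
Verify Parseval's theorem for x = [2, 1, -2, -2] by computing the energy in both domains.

Time domain:
Σ|x[n]|² = |2|² + |1|² + |-2|² + |-2|² = 13.0000

Frequency domain:
(1/4)Σ|X[k]|² = (1/4)(|-1|² + |4-3i|² + |1|² + |4+3i|²) = (1/4)·52.0000 = 13.0000

Both sides agree, confirming Parseval's theorem.

Σ|x[n]|² = (1/N)Σ|X[k]|² = 13.0000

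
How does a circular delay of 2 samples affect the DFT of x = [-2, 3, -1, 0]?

Time shift by 2: X_shifted[k] = ω_4^(2k) · X[k]
Shifted x = [-1, 0, -2, 3]

DFT(x[n-2]) = [0, 1+3i, -6, 1-3i]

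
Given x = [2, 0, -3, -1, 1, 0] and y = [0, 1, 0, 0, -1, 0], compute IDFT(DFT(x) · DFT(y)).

(x ⊛ y)[n] = Σ(m=0 to 5) x[m] · y[(n-m) mod 6]

Computing each output sample:
(x ⊛ y)[0] = 3
(x ⊛ y)[1] = 3
(x ⊛ y)[2] = -1
(x ⊛ y)[3] = -3
(x ⊛ y)[4] = -3
(x ⊛ y)[5] = 1

x ⊛ y = [3, 3, -1, -3, -3, 1]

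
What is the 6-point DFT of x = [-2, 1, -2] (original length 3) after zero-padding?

Original 3-point DFT: [-3, -1.5000-2.5981i, -1.5000+2.5981i]
Zero-padded 6-point DFT provides frequency interpolation.

DFT_6([x, 0, ...]) = [-3, -0.5000+0.8660i, -1.5000-2.5981i, -5, -1.5000+2.5981i, -0.5000-0.8660i]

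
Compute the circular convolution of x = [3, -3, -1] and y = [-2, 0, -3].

(x ⊛ y)[n] = Σ(m=0 to 2) x[m] · y[(n-m) mod 3]

Computing each output sample:
(x ⊛ y)[0] = 3
(x ⊛ y)[1] = 9
(x ⊛ y)[2] = -7

x ⊛ y = [3, 9, -7]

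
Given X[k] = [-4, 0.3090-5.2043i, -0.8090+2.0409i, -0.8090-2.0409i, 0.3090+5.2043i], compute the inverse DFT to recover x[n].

x[n] = (1/5) Σ(k=0 to 4) X[k] · e^(2πikn/5)

Computing each x[n]:
x[0] = -1
x[1] = 1
x[2] = 1
x[3] = -3
x[4] = -2

x = [-1, 1, 1, -3, -2]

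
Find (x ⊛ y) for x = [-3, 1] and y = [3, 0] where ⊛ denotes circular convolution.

(x ⊛ y)[n] = Σ(m=0 to 1) x[m] · y[(n-m) mod 2]

Computing each output sample:
(x ⊛ y)[0] = -9
(x ⊛ y)[1] = 3

x ⊛ y = [-9, 3]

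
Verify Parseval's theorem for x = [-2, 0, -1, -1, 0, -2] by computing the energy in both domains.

Time domain:
Σ|x[n]|² = |-2|² + |0|² + |-1|² + |-1|² + |0|² + |-2|² = 10.0000

Frequency domain:
(1/6)Σ|X[k]|² = (1/6)(|-6|² + |-1.5000-0.8660i|² + |-1.5000-2.5981i|² + |0|² + |-1.5000+2.5981i|² + |-1.5000+0.8660i|²) = (1/6)·60.0000 = 10.0000

Both sides agree, confirming Parseval's theorem.

Σ|x[n]|² = (1/N)Σ|X[k]|² = 10.0000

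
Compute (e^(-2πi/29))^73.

Since ω_29^29 = 1, powers reduce modulo 29.
73 mod 29 = 15
So ω_29^73 = ω_29^15 = e^(-2πi·15/29)

ω_29^73 = ω_29^15 = -0.9941+0.1081i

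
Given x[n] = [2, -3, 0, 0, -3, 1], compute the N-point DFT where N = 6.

X[k] = Σ(n=0 to 5) x[n] · ω_6^(nk)
where ω_6 = e^(-2πi/6)

Computing each X[k]:
X[0] = -3
X[1] = 2.5000+0.8660i
X[2] = 4.5000+6.0622i
X[3] = 1
X[4] = 4.5000-6.0622i
X[5] = 2.5000-0.8660i

X = [-3, 2.5000+0.8660i, 4.5000+6.0622i, 1, 4.5000-6.0622i, 2.5000-0.8660i]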